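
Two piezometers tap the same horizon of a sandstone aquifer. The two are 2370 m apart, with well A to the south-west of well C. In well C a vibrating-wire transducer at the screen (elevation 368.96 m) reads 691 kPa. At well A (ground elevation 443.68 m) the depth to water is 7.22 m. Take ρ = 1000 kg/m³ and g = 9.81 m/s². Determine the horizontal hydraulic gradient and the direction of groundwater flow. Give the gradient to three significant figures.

i ≈ 0.00124; groundwater flows toward the south-west

Pressure head at well C: ψ = P/(ρg) = 691×1000 / (1000 × 9.81) = 70.44 m.
Total head at well C: h = z + ψ = 368.96 + 70.44 = 439.40 m.
Total head at well A: h = 443.68 − 7.22 = 436.46 m.
Head difference: h(well C) − h(well A) = 439.40 − 436.46 = 2.94 m.
Hydraulic gradient: i = |Δh| / L = 2.94 / 2370 = 0.00124.
Flow is from higher to lower head: from well C toward well A, i.e. toward the south-west.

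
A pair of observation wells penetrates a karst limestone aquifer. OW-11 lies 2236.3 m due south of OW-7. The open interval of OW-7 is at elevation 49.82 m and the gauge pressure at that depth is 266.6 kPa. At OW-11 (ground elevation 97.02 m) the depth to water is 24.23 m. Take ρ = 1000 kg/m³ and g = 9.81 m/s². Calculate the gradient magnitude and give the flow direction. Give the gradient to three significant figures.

i ≈ 0.00188; groundwater flows toward the south

Pressure head at OW-7: ψ = P/(ρg) = 266.6×1000 / (1000 × 9.81) = 27.18 m.
Total head at OW-7: h = z + ψ = 49.82 + 27.18 = 77.00 m.
Total head at OW-11: h = 97.02 − 24.23 = 72.79 m.
Head difference: h(OW-7) − h(OW-11) = 77.00 − 72.79 = 4.21 m.
Hydraulic gradient: i = |Δh| / L = 4.21 / 2236.3 = 0.00188.
Flow is from higher to lower head: from OW-7 toward OW-11, i.e. toward the south.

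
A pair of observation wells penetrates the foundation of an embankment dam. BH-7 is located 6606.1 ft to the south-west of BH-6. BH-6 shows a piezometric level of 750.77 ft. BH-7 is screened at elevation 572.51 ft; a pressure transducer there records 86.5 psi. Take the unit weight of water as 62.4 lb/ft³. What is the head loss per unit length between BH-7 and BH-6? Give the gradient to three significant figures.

Total head at BH-6: h = 750.77 ft (water level in the piezometer is the total head).
Pressure head at BH-7: ψ = 144·P/γ = 144 × 86.5 / 62.4 = 199.62 ft.
Total head at BH-7: h = z + ψ = 572.51 + 199.62 = 772.13 ft.
Head difference: h(BH-6) − h(BH-7) = 750.77 − 772.13 = -21.36 ft.
Hydraulic gradient: i = |Δh| / L = 21.36 / 6606.1 = 0.00323.

i ≈ 0.00323 ft/ft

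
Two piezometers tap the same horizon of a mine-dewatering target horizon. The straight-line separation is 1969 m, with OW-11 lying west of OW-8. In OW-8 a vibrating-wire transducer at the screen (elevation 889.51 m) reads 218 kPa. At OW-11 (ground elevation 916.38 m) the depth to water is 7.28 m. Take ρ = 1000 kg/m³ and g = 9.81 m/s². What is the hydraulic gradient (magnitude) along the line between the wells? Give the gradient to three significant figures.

i ≈ 0.00134

Pressure head at OW-8: ψ = P/(ρg) = 218×1000 / (1000 × 9.81) = 22.22 m.
Total head at OW-8: h = z + ψ = 889.51 + 22.22 = 911.73 m.
Total head at OW-11: h = 916.38 − 7.28 = 909.10 m.
Head difference: h(OW-8) − h(OW-11) = 911.73 − 909.10 = 2.63 m.
Hydraulic gradient: i = |Δh| / L = 2.63 / 1969 = 0.00134.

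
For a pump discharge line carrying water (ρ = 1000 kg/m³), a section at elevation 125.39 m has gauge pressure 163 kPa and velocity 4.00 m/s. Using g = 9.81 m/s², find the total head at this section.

h ≈ 142.82 m

Pressure head ψ = P/(ρg) = 163×1000 / (1000 × 9.81) = 16.62 m.
Velocity head = v²/(2g) = 4.00² / (2 × 9.81) = 0.815 m.
h = z + ψ + v²/(2g) = 125.39 + 16.62 + 0.815 = 142.82 m.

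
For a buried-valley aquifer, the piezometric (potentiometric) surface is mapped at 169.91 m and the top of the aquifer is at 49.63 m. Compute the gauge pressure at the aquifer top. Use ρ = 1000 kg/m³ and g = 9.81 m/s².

P ≈ 1180 kPa

Pressure head at the aquifer top: ψ = h − z = 169.91 − 49.63 = 120.28 m.
P = ρgψ = 1000 × 9.81 × 120.28 = 1179947 Pa ≈ 1180 kPa.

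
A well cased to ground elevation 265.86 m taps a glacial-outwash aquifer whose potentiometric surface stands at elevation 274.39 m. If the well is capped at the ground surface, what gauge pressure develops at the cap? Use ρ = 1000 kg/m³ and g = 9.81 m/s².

Head above the cap: Δh = 274.39 − 265.86 = 8.53 m.
P = ρgΔh = 1000 × 9.81 × 8.53 = 83679 Pa ≈ 83.7 kPa.

P ≈ 83.7 kPa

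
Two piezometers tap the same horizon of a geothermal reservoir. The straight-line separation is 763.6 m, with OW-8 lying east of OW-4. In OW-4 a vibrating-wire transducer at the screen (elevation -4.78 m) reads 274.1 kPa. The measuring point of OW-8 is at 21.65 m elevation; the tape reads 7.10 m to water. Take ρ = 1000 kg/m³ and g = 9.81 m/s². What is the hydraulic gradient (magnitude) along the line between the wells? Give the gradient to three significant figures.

i ≈ 0.0113

Pressure head at OW-4: ψ = P/(ρg) = 274.1×1000 / (1000 × 9.81) = 27.94 m.
Total head at OW-4: h = z + ψ = -4.78 + 27.94 = 23.16 m.
Total head at OW-8: h = 21.65 − 7.10 = 14.55 m.
Head difference: h(OW-4) − h(OW-8) = 23.16 − 14.55 = 8.61 m.
Hydraulic gradient: i = |Δh| / L = 8.61 / 763.6 = 0.0113.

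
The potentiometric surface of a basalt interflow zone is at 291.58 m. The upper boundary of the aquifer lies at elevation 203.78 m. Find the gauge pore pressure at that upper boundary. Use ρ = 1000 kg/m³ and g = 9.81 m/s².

P ≈ 861 kPa

Pressure head at the aquifer top: ψ = h − z = 291.58 − 203.78 = 87.80 m.
P = ρgψ = 1000 × 9.81 × 87.80 = 861318 Pa ≈ 861 kPa.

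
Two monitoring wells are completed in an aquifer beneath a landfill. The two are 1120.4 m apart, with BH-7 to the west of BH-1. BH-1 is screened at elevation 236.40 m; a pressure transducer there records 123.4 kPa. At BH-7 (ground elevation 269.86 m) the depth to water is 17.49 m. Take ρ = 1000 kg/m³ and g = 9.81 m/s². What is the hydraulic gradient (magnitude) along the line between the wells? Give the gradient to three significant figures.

Pressure head at BH-1: ψ = P/(ρg) = 123.4×1000 / (1000 × 9.81) = 12.58 m.
Total head at BH-1: h = z + ψ = 236.40 + 12.58 = 248.98 m.
Total head at BH-7: h = 269.86 − 17.49 = 252.37 m.
Head difference: h(BH-1) − h(BH-7) = 248.98 − 252.37 = -3.39 m.
Hydraulic gradient: i = |Δh| / L = 3.39 / 1120.4 = 0.00303.

i ≈ 0.00303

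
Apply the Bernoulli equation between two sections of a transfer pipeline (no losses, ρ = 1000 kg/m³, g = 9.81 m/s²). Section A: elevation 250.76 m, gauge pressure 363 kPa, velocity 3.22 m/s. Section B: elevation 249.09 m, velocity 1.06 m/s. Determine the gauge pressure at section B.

Pressure head at A: ψ₁ = P₁/(ρg) = 363×1000 / (1000 × 9.81) = 37.00 m.
Velocity heads: v₁²/2g = 3.22²/19.62 = 0.528 m; v₂²/2g = 1.06²/19.62 = 0.057 m.
Total head H = z₁ + ψ₁ + v₁²/2g = 250.76 + 37.00 + 0.528 = 288.29 m.
ψ₂ = H − z₂ − v₂²/2g = 288.29 − 249.09 − 0.057 = 39.14 m.
P₂ = ρgψ₂ = 1000 × 9.81 × 39.14 ≈ 384 kPa.

P₂ ≈ 384 kPa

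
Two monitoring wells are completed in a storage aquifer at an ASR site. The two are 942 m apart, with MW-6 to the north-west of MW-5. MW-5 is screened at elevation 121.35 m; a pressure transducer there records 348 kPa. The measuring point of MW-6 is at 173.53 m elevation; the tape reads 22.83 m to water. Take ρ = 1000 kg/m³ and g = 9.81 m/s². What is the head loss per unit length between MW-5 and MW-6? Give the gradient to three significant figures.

i ≈ 0.00650 m/m

Pressure head at MW-5: ψ = P/(ρg) = 348×1000 / (1000 × 9.81) = 35.47 m.
Total head at MW-5: h = z + ψ = 121.35 + 35.47 = 156.82 m.
Total head at MW-6: h = 173.53 − 22.83 = 150.70 m.
Head difference: h(MW-5) − h(MW-6) = 156.82 − 150.70 = 6.12 m.
Hydraulic gradient: i = |Δh| / L = 6.12 / 942 = 0.00650.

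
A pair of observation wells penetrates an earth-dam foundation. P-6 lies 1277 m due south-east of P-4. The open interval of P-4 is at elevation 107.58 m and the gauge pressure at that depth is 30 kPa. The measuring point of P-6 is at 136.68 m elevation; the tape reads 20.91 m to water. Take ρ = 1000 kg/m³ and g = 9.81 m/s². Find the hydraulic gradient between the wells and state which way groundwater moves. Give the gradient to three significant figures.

i ≈ 0.00402; groundwater flows toward the north-west

Pressure head at P-4: ψ = P/(ρg) = 30×1000 / (1000 × 9.81) = 3.06 m.
Total head at P-4: h = z + ψ = 107.58 + 3.06 = 110.64 m.
Total head at P-6: h = 136.68 − 20.91 = 115.77 m.
Head difference: h(P-4) − h(P-6) = 110.64 − 115.77 = -5.13 m.
Hydraulic gradient: i = |Δh| / L = 5.13 / 1277 = 0.00402.
Flow is from higher to lower head: from P-6 toward P-4, i.e. toward the north-west.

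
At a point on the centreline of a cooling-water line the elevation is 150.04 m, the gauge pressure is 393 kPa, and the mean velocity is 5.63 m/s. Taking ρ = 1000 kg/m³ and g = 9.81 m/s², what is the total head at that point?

Pressure head ψ = P/(ρg) = 393×1000 / (1000 × 9.81) = 40.06 m.
Velocity head = v²/(2g) = 5.63² / (2 × 9.81) = 1.616 m.
h = z + ψ + v²/(2g) = 150.04 + 40.06 + 1.616 = 191.72 m.

h ≈ 191.72 m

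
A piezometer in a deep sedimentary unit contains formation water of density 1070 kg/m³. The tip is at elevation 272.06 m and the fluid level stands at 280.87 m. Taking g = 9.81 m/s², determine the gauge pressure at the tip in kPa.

P ≈ 92.5 kPa

Pressure head ψ = h − z = 280.87 − 272.06 = 8.81 m.
P = ρgψ = 1070 × 9.81 × 8.81 = 92476 Pa ≈ 92.5 kPa.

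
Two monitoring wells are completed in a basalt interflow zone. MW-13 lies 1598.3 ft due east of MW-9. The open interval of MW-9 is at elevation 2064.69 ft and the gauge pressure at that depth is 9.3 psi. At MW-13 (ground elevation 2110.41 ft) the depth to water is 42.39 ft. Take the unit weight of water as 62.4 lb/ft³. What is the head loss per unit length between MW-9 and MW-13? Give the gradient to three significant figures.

i ≈ 0.0113 ft/ft

Pressure head at MW-9: ψ = 144·P/γ = 144 × 9.3 / 62.4 = 21.46 ft.
Total head at MW-9: h = z + ψ = 2064.69 + 21.46 = 2086.15 ft.
Total head at MW-13: h = 2110.41 − 42.39 = 2068.02 ft.
Head difference: h(MW-9) − h(MW-13) = 2086.15 − 2068.02 = 18.13 ft.
Hydraulic gradient: i = |Δh| / L = 18.13 / 1598.3 = 0.0113.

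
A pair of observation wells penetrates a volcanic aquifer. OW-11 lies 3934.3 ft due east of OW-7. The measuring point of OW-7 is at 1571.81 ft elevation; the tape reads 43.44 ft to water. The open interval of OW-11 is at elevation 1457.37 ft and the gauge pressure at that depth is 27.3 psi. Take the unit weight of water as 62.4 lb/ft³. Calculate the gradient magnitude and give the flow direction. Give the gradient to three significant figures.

i ≈ 0.00203; groundwater flows toward the east

Total head at OW-7: h = 1571.81 − 43.44 = 1528.37 ft.
Pressure head at OW-11: ψ = 144·P/γ = 144 × 27.3 / 62.4 = 63.00 ft.
Total head at OW-11: h = z + ψ = 1457.37 + 63.00 = 1520.37 ft.
Head difference: h(OW-7) − h(OW-11) = 1528.37 − 1520.37 = 8.00 ft.
Hydraulic gradient: i = |Δh| / L = 8.00 / 3934.3 = 0.00203.
Flow is from higher to lower head: from OW-7 toward OW-11, i.e. toward the east.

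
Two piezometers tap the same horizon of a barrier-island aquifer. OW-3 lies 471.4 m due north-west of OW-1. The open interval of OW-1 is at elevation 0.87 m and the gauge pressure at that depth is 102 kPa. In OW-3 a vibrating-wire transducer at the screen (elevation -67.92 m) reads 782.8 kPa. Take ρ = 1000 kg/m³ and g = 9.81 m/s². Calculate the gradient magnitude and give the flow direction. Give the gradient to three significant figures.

i ≈ 0.00129; groundwater flows toward the south-east

Pressure head at OW-1: ψ = P/(ρg) = 102×1000 / (1000 × 9.81) = 10.40 m.
Total head at OW-1: h = z + ψ = 0.87 + 10.40 = 11.27 m.
Pressure head at OW-3: ψ = P/(ρg) = 782.8×1000 / (1000 × 9.81) = 79.80 m.
Total head at OW-3: h = z + ψ = -67.92 + 79.80 = 11.88 m.
Head difference: h(OW-1) − h(OW-3) = 11.27 − 11.88 = -0.61 m.
Hydraulic gradient: i = |Δh| / L = 0.61 / 471.4 = 0.00129.
Flow is from higher to lower head: from OW-3 toward OW-1, i.e. toward the south-east.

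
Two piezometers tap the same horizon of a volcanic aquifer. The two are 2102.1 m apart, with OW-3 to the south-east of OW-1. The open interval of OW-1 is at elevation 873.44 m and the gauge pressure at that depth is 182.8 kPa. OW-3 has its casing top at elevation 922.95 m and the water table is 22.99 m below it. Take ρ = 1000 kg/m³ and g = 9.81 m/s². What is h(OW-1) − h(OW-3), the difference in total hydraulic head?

Pressure head at OW-1: ψ = P/(ρg) = 182.8×1000 / (1000 × 9.81) = 18.63 m.
Total head at OW-1: h = z + ψ = 873.44 + 18.63 = 892.07 m.
Total head at OW-3: h = 922.95 − 22.99 = 899.96 m.
Head difference: h(OW-1) − h(OW-3) = 892.07 − 899.96 = -7.89 m.

Δh ≈ -7.89 m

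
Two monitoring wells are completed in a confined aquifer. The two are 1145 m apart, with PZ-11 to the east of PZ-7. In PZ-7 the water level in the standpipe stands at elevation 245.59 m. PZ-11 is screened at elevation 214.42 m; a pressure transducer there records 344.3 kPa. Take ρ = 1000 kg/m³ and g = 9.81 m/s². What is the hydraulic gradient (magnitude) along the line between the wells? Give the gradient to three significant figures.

Total head at PZ-7: h = 245.59 m (water level in the piezometer is the total head).
Pressure head at PZ-11: ψ = P/(ρg) = 344.3×1000 / (1000 × 9.81) = 35.10 m.
Total head at PZ-11: h = z + ψ = 214.42 + 35.10 = 249.52 m.
Head difference: h(PZ-7) − h(PZ-11) = 245.59 − 249.52 = -3.93 m.
Hydraulic gradient: i = |Δh| / L = 3.93 / 1145 = 0.00343.

i ≈ 0.00343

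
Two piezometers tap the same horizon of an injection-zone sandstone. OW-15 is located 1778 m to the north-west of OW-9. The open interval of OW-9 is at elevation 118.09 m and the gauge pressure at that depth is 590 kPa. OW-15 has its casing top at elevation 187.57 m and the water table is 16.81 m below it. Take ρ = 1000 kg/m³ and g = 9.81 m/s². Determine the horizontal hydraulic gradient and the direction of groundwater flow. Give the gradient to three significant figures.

i ≈ 0.00420; groundwater flows toward the north-west

Pressure head at OW-9: ψ = P/(ρg) = 590×1000 / (1000 × 9.81) = 60.14 m.
Total head at OW-9: h = z + ψ = 118.09 + 60.14 = 178.23 m.
Total head at OW-15: h = 187.57 − 16.81 = 170.76 m.
Head difference: h(OW-9) − h(OW-15) = 178.23 − 170.76 = 7.47 m.
Hydraulic gradient: i = |Δh| / L = 7.47 / 1778 = 0.00420.
Flow is from higher to lower head: from OW-9 toward OW-15, i.e. toward the north-west.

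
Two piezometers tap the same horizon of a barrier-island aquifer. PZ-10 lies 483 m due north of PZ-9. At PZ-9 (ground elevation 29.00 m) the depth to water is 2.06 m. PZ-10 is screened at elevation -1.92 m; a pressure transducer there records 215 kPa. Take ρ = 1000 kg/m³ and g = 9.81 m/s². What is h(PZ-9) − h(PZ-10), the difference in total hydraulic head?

Δh ≈ 6.94 m

Total head at PZ-9: h = 29.00 − 2.06 = 26.94 m.
Pressure head at PZ-10: ψ = P/(ρg) = 215×1000 / (1000 × 9.81) = 21.92 m.
Total head at PZ-10: h = z + ψ = -1.92 + 21.92 = 20.00 m.
Head difference: h(PZ-9) − h(PZ-10) = 26.94 − 20.00 = 6.94 m.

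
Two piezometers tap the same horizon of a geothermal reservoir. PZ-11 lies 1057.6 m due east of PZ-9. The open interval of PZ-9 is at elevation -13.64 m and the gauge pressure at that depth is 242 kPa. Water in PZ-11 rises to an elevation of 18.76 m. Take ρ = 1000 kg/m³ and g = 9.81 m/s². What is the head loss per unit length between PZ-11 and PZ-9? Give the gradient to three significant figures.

i ≈ 0.00731 m/m

Pressure head at PZ-9: ψ = P/(ρg) = 242×1000 / (1000 × 9.81) = 24.67 m.
Total head at PZ-9: h = z + ψ = -13.64 + 24.67 = 11.03 m.
Total head at PZ-11: h = 18.76 m (water level in the piezometer is the total head).
Head difference: h(PZ-9) − h(PZ-11) = 11.03 − 18.76 = -7.73 m.
Hydraulic gradient: i = |Δh| / L = 7.73 / 1057.6 = 0.00731.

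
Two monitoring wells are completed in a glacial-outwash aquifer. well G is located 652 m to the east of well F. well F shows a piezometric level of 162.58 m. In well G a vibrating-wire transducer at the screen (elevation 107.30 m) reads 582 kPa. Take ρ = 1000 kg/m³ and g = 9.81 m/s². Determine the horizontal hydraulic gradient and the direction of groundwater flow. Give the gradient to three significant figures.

Total head at well F: h = 162.58 m (water level in the piezometer is the total head).
Pressure head at well G: ψ = P/(ρg) = 582×1000 / (1000 × 9.81) = 59.33 m.
Total head at well G: h = z + ψ = 107.30 + 59.33 = 166.63 m.
Head difference: h(well F) − h(well G) = 162.58 − 166.63 = -4.05 m.
Hydraulic gradient: i = |Δh| / L = 4.05 / 652 = 0.00621.
Flow is from higher to lower head: from well G toward well F, i.e. toward the west.

i ≈ 0.00621; groundwater flows toward the west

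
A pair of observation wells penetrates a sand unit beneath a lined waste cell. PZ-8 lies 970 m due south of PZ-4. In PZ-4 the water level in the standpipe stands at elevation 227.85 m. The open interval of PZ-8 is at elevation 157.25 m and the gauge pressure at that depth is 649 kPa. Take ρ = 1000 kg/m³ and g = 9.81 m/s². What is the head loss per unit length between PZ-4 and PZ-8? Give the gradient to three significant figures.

i ≈ 0.00458 m/m

Total head at PZ-4: h = 227.85 m (water level in the piezometer is the total head).
Pressure head at PZ-8: ψ = P/(ρg) = 649×1000 / (1000 × 9.81) = 66.16 m.
Total head at PZ-8: h = z + ψ = 157.25 + 66.16 = 223.41 m.
Head difference: h(PZ-4) − h(PZ-8) = 227.85 − 223.41 = 4.44 m.
Hydraulic gradient: i = |Δh| / L = 4.44 / 970 = 0.00458.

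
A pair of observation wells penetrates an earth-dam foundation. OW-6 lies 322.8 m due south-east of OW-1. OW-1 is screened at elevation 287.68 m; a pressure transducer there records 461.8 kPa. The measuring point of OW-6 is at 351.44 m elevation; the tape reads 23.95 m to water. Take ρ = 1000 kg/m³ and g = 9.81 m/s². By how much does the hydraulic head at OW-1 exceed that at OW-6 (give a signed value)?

Δh ≈ 7.26 m

Pressure head at OW-1: ψ = P/(ρg) = 461.8×1000 / (1000 × 9.81) = 47.07 m.
Total head at OW-1: h = z + ψ = 287.68 + 47.07 = 334.75 m.
Total head at OW-6: h = 351.44 − 23.95 = 327.49 m.
Head difference: h(OW-1) − h(OW-6) = 334.75 − 327.49 = 7.26 m.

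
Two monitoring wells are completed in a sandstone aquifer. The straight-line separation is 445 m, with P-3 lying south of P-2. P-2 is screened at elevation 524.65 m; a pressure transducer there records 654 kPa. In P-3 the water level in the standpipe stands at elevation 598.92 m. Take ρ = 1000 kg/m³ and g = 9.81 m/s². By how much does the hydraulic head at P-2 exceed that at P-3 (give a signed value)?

Δh ≈ -7.60 m

Pressure head at P-2: ψ = P/(ρg) = 654×1000 / (1000 × 9.81) = 66.67 m.
Total head at P-2: h = z + ψ = 524.65 + 66.67 = 591.32 m.
Total head at P-3: h = 598.92 m (water level in the piezometer is the total head).
Head difference: h(P-2) − h(P-3) = 591.32 − 598.92 = -7.60 m.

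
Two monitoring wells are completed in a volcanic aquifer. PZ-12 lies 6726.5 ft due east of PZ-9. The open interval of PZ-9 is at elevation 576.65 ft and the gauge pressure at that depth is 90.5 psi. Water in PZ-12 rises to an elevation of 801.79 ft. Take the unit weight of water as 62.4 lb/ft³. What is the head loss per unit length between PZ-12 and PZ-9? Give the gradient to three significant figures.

i ≈ 0.00242 ft/ft

Pressure head at PZ-9: ψ = 144·P/γ = 144 × 90.5 / 62.4 = 208.85 ft.
Total head at PZ-9: h = z + ψ = 576.65 + 208.85 = 785.50 ft.
Total head at PZ-12: h = 801.79 ft (water level in the piezometer is the total head).
Head difference: h(PZ-9) − h(PZ-12) = 785.50 − 801.79 = -16.29 ft.
Hydraulic gradient: i = |Δh| / L = 16.29 / 6726.5 = 0.00242.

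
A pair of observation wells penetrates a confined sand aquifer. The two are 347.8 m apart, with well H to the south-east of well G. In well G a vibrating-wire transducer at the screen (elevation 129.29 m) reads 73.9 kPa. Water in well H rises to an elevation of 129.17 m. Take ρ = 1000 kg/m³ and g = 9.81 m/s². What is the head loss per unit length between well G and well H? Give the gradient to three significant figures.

i ≈ 0.0220 m/m

Pressure head at well G: ψ = P/(ρg) = 73.9×1000 / (1000 × 9.81) = 7.53 m.
Total head at well G: h = z + ψ = 129.29 + 7.53 = 136.82 m.
Total head at well H: h = 129.17 m (water level in the piezometer is the total head).
Head difference: h(well G) − h(well H) = 136.82 − 129.17 = 7.65 m.
Hydraulic gradient: i = |Δh| / L = 7.65 / 347.8 = 0.0220.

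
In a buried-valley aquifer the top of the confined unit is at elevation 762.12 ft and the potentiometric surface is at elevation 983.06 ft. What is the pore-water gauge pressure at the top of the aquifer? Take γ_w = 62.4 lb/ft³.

Pressure head at the aquifer top: ψ = h − z = 983.06 − 762.12 = 220.94 ft.
P = γψ/144 = 62.4 × 220.94 / 144 = 95.7 psi.

P ≈ 95.7 psi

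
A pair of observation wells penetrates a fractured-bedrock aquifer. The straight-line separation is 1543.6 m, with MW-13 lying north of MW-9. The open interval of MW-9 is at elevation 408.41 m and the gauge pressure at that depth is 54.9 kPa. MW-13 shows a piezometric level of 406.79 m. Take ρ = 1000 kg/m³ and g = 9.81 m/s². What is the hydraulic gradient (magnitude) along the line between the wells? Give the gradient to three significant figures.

Pressure head at MW-9: ψ = P/(ρg) = 54.9×1000 / (1000 × 9.81) = 5.60 m.
Total head at MW-9: h = z + ψ = 408.41 + 5.60 = 414.01 m.
Total head at MW-13: h = 406.79 m (water level in the piezometer is the total head).
Head difference: h(MW-9) − h(MW-13) = 414.01 − 406.79 = 7.22 m.
Hydraulic gradient: i = |Δh| / L = 7.22 / 1543.6 = 0.00468.

i ≈ 0.00468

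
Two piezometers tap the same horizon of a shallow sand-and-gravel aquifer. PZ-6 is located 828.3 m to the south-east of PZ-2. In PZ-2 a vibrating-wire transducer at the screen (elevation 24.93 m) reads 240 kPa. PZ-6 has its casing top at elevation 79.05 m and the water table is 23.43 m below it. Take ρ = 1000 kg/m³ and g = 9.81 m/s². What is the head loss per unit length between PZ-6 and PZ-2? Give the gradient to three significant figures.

i ≈ 0.00752 m/m

Pressure head at PZ-2: ψ = P/(ρg) = 240×1000 / (1000 × 9.81) = 24.46 m.
Total head at PZ-2: h = z + ψ = 24.93 + 24.46 = 49.39 m.
Total head at PZ-6: h = 79.05 − 23.43 = 55.62 m.
Head difference: h(PZ-2) − h(PZ-6) = 49.39 − 55.62 = -6.23 m.
Hydraulic gradient: i = |Δh| / L = 6.23 / 828.3 = 0.00752.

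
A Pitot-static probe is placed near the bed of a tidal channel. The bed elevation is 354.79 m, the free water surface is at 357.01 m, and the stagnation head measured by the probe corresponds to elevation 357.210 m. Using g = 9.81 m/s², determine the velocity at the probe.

Near the bed, under hydrostatic conditions, the piezometric head (z + ψ) equals the free-surface elevation, 357.01 m.
Velocity head = total − piezometric = 357.210 − 357.01 = 0.200 m.
v = √(2g·h_v) = √(2 × 9.81 × 0.200) = 1.98 m/s.

v ≈ 1.98 m/s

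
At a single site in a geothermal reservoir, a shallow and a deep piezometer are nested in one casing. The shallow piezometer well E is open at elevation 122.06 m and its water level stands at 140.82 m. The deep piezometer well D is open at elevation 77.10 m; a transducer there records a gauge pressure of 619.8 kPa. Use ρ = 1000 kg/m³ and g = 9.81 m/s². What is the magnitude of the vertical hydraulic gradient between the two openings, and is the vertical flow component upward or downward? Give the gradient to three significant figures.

Total head at well E: h = 140.82 m (water level in the standpipe).
Pressure head at well D: ψ = P/(ρg) = 619.8×1000 / (1000 × 9.81) = 63.18 m.
Total head at well D: h = z + ψ = 77.10 + 63.18 = 140.28 m.
Δh = h(well E) − h(well D) = 140.82 − 140.28 = 0.54 m.
Vertical separation Δz = 122.06 − 77.10 = 44.96 m.
|i_v| = |Δh| / Δz = 0.54 / 44.96 = 0.0120.
Head is higher in the shallow piezometer, so vertical flow is downward (recharge condition).

|i_v| ≈ 0.0120; vertical flow is downward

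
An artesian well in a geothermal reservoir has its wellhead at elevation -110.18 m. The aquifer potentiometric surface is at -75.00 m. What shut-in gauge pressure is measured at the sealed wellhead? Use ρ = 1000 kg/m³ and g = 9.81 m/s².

Head above the cap: Δh = -75.00 − (-110.18) = 35.18 m.
P = ρgΔh = 1000 × 9.81 × 35.18 = 345116 Pa ≈ 345 kPa.

P ≈ 345 kPa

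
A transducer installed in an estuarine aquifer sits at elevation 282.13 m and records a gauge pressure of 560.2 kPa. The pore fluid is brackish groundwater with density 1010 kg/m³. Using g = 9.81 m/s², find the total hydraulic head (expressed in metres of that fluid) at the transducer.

ψ = P/(ρg) = 560.2×1000 / (1010 × 9.81) = 56.54 m.
h = z + ψ = 282.13 + 56.54 = 338.67 m.

h ≈ 338.67 m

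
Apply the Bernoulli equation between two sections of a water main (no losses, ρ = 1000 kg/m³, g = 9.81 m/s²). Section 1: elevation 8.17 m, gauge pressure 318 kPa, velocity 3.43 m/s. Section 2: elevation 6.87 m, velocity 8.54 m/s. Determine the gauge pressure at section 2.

P₂ ≈ 300 kPa

Pressure head at 1: ψ₁ = P₁/(ρg) = 318×1000 / (1000 × 9.81) = 32.42 m.
Velocity heads: v₁²/2g = 3.43²/19.62 = 0.600 m; v₂²/2g = 8.54²/19.62 = 3.717 m.
Total head H = z₁ + ψ₁ + v₁²/2g = 8.17 + 32.42 + 0.600 = 41.19 m.
ψ₂ = H − z₂ − v₂²/2g = 41.19 − 6.87 − 3.717 = 30.60 m.
P₂ = ρgψ₂ = 1000 × 9.81 × 30.60 ≈ 300 kPa.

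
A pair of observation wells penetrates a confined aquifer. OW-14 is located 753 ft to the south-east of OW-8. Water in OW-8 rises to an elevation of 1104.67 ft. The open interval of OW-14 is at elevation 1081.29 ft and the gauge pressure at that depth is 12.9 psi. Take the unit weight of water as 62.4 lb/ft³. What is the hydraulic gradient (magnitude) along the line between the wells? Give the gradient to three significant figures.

Total head at OW-8: h = 1104.67 ft (water level in the piezometer is the total head).
Pressure head at OW-14: ψ = 144·P/γ = 144 × 12.9 / 62.4 = 29.77 ft.
Total head at OW-14: h = z + ψ = 1081.29 + 29.77 = 1111.06 ft.
Head difference: h(OW-8) − h(OW-14) = 1104.67 − 1111.06 = -6.39 ft.
Hydraulic gradient: i = |Δh| / L = 6.39 / 753 = 0.00849.

i ≈ 0.00849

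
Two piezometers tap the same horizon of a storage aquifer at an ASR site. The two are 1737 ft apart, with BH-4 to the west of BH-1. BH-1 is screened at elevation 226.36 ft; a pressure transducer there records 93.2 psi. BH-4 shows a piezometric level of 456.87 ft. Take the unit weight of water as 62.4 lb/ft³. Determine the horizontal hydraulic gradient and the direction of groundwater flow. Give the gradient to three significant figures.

Pressure head at BH-1: ψ = 144·P/γ = 144 × 93.2 / 62.4 = 215.08 ft.
Total head at BH-1: h = z + ψ = 226.36 + 215.08 = 441.44 ft.
Total head at BH-4: h = 456.87 ft (water level in the piezometer is the total head).
Head difference: h(BH-1) − h(BH-4) = 441.44 − 456.87 = -15.43 ft.
Hydraulic gradient: i = |Δh| / L = 15.43 / 1737 = 0.00888.
Flow is from higher to lower head: from BH-4 toward BH-1, i.e. toward the east.

i ≈ 0.00888; groundwater flows toward the east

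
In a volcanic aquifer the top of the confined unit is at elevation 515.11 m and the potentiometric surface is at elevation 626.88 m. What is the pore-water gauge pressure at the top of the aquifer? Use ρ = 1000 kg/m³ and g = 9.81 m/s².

P ≈ 1100 kPa

Pressure head at the aquifer top: ψ = h − z = 626.88 − 515.11 = 111.77 m.
P = ρgψ = 1000 × 9.81 × 111.77 = 1096464 Pa ≈ 1100 kPa.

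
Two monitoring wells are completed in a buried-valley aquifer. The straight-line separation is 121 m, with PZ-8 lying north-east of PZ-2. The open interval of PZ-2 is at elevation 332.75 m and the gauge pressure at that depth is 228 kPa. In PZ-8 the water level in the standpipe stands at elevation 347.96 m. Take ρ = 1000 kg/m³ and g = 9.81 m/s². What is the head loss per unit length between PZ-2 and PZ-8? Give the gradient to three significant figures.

i ≈ 0.0664 m/m

Pressure head at PZ-2: ψ = P/(ρg) = 228×1000 / (1000 × 9.81) = 23.24 m.
Total head at PZ-2: h = z + ψ = 332.75 + 23.24 = 355.99 m.
Total head at PZ-8: h = 347.96 m (water level in the piezometer is the total head).
Head difference: h(PZ-2) − h(PZ-8) = 355.99 − 347.96 = 8.03 m.
Hydraulic gradient: i = |Δh| / L = 8.03 / 121 = 0.0664.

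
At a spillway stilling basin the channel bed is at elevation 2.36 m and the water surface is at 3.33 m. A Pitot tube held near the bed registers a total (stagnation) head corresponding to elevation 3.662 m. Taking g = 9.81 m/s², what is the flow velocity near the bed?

v ≈ 2.55 m/s

Near the bed, under hydrostatic conditions, the piezometric head (z + ψ) equals the free-surface elevation, 3.33 m.
Velocity head = total − piezometric = 3.662 − 3.33 = 0.332 m.
v = √(2g·h_v) = √(2 × 9.81 × 0.332) = 2.55 m/s.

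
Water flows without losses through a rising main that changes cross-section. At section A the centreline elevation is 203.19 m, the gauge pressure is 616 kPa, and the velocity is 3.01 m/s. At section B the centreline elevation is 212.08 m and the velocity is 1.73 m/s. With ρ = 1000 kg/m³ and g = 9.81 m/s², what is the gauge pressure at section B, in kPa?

P₂ ≈ 532 kPa

Pressure head at A: ψ₁ = P₁/(ρg) = 616×1000 / (1000 × 9.81) = 62.79 m.
Velocity heads: v₁²/2g = 3.01²/19.62 = 0.462 m; v₂²/2g = 1.73²/19.62 = 0.153 m.
Total head H = z₁ + ψ₁ + v₁²/2g = 203.19 + 62.79 + 0.462 = 266.44 m.
ψ₂ = H − z₂ − v₂²/2g = 266.44 − 212.08 − 0.153 = 54.21 m.
P₂ = ρgψ₂ = 1000 × 9.81 × 54.21 ≈ 532 kPa.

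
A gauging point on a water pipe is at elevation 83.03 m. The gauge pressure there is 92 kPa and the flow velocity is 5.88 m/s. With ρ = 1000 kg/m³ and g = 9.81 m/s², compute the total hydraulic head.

h ≈ 94.17 m

Pressure head ψ = P/(ρg) = 92×1000 / (1000 × 9.81) = 9.38 m.
Velocity head = v²/(2g) = 5.88² / (2 × 9.81) = 1.762 m.
h = z + ψ + v²/(2g) = 83.03 + 9.38 + 1.762 = 94.17 m.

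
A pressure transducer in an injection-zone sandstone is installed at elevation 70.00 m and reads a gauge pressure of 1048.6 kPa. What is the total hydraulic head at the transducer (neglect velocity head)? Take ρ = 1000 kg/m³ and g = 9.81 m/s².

ψ = P/(ρg) = 1048.6×1000 / (1000 × 9.81) = 106.89 m.
h = z + ψ = 70.00 + 106.89 = 176.89 m.

h ≈ 176.89 m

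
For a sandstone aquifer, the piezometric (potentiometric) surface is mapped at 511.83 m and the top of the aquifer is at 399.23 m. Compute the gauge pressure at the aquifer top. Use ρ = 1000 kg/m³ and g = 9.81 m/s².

P ≈ 1100 kPa

Pressure head at the aquifer top: ψ = h − z = 511.83 − 399.23 = 112.60 m.
P = ρgψ = 1000 × 9.81 × 112.60 = 1104606 Pa ≈ 1100 kPa.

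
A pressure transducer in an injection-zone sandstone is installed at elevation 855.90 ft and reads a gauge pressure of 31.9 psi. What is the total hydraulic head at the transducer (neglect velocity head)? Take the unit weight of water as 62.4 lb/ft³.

ψ = 144·P/γ = 144 × 31.9 / 62.4 = 73.62 ft.
h = z + ψ = 855.90 + 73.62 = 929.52 ft.

h ≈ 929.52 ft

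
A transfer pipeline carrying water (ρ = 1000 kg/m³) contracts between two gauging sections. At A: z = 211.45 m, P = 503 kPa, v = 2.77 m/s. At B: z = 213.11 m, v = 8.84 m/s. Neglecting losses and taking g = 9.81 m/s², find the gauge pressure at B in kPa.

Pressure head at A: ψ₁ = P₁/(ρg) = 503×1000 / (1000 × 9.81) = 51.27 m.
Velocity heads: v₁²/2g = 2.77²/19.62 = 0.391 m; v₂²/2g = 8.84²/19.62 = 3.983 m.
Total head H = z₁ + ψ₁ + v₁²/2g = 211.45 + 51.27 + 0.391 = 263.11 m.
ψ₂ = H − z₂ − v₂²/2g = 263.11 − 213.11 − 3.983 = 46.02 m.
P₂ = ρgψ₂ = 1000 × 9.81 × 46.02 ≈ 451 kPa.

P₂ ≈ 451 kPa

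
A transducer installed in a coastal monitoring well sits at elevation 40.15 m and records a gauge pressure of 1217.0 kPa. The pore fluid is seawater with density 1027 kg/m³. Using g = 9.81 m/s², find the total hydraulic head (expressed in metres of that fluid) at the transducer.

ψ = P/(ρg) = 1217.0×1000 / (1027 × 9.81) = 120.80 m.
h = z + ψ = 40.15 + 120.80 = 160.95 m.

h ≈ 160.95 m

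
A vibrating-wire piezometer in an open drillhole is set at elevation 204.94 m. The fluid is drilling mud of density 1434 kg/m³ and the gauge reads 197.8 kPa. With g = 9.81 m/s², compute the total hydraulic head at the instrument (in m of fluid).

h ≈ 219.00 m

ψ = P/(ρg) = 197.8×1000 / (1434 × 9.81) = 14.06 m.
h = z + ψ = 204.94 + 14.06 = 219.00 m.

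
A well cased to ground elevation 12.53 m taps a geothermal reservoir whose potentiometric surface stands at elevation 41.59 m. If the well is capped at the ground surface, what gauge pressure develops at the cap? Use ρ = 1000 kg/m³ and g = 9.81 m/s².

P ≈ 285 kPa

Head above the cap: Δh = 41.59 − 12.53 = 29.06 m.
P = ρgΔh = 1000 × 9.81 × 29.06 = 285079 Pa ≈ 285 kPa.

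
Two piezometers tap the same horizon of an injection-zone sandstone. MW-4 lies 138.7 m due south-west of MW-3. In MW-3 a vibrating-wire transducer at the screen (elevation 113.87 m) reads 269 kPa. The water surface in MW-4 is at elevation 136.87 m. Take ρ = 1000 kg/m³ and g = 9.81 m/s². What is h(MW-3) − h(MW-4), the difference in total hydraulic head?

Pressure head at MW-3: ψ = P/(ρg) = 269×1000 / (1000 × 9.81) = 27.42 m.
Total head at MW-3: h = z + ψ = 113.87 + 27.42 = 141.29 m.
Total head at MW-4: h = 136.87 m (water level in the piezometer is the total head).
Head difference: h(MW-3) − h(MW-4) = 141.29 − 136.87 = 4.42 m.

Δh ≈ 4.42 m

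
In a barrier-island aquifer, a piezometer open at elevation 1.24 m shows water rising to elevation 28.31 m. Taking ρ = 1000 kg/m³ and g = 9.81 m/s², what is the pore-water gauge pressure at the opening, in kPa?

P ≈ 266 kPa

Pressure head ψ = h − z = 28.31 − 1.24 = 27.07 m.
P = ρgψ = 1000 × 9.81 × 27.07 = 265557 Pa ≈ 266 kPa.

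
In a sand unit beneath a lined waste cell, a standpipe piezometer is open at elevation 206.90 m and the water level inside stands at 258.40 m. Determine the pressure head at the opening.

Total head h = 258.40 m (the water-surface elevation in the piezometer).
Pressure head ψ = h − z = 258.40 − 206.90 = 51.50 m.

ψ ≈ 51.50 m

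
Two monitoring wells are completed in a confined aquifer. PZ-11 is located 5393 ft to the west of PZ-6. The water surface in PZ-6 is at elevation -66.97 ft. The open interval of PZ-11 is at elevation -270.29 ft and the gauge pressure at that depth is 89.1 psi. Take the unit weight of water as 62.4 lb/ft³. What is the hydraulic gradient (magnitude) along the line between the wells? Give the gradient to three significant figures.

Total head at PZ-6: h = -66.97 ft (water level in the piezometer is the total head).
Pressure head at PZ-11: ψ = 144·P/γ = 144 × 89.1 / 62.4 = 205.62 ft.
Total head at PZ-11: h = z + ψ = -270.29 + 205.62 = -64.67 ft.
Head difference: h(PZ-6) − h(PZ-11) = -66.97 − (-64.67) = -2.30 ft.
Hydraulic gradient: i = |Δh| / L = 2.30 / 5393 = 0.000426.

i ≈ 0.000426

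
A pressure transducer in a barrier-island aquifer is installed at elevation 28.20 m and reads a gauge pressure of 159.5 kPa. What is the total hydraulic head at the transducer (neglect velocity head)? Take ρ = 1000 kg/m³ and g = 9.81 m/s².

h ≈ 44.46 m

ψ = P/(ρg) = 159.5×1000 / (1000 × 9.81) = 16.26 m.
h = z + ψ = 28.20 + 16.26 = 44.46 m.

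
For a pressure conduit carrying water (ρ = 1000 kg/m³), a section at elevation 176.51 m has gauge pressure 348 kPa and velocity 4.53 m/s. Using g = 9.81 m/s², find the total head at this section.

Pressure head ψ = P/(ρg) = 348×1000 / (1000 × 9.81) = 35.47 m.
Velocity head = v²/(2g) = 4.53² / (2 × 9.81) = 1.046 m.
h = z + ψ + v²/(2g) = 176.51 + 35.47 + 1.046 = 213.03 m.

h ≈ 213.03 m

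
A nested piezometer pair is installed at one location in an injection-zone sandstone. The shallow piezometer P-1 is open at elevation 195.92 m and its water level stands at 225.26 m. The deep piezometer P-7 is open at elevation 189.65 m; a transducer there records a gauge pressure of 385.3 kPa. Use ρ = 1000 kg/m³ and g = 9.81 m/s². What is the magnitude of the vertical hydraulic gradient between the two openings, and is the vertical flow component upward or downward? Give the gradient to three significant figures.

|i_v| ≈ 0.585; vertical flow is upward

Total head at P-1: h = 225.26 m (water level in the standpipe).
Pressure head at P-7: ψ = P/(ρg) = 385.3×1000 / (1000 × 9.81) = 39.28 m.
Total head at P-7: h = z + ψ = 189.65 + 39.28 = 228.93 m.
Δh = h(P-1) − h(P-7) = 225.26 − 228.93 = -3.67 m.
Vertical separation Δz = 195.92 − 189.65 = 6.27 m.
|i_v| = |Δh| / Δz = 3.67 / 6.27 = 0.585.
Head is higher in the deep piezometer, so vertical flow is upward (discharge condition).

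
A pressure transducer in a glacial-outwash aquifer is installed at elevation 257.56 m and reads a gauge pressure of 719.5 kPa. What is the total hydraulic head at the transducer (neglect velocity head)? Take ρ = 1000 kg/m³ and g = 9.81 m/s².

h ≈ 330.90 m

ψ = P/(ρg) = 719.5×1000 / (1000 × 9.81) = 73.34 m.
h = z + ψ = 257.56 + 73.34 = 330.90 m.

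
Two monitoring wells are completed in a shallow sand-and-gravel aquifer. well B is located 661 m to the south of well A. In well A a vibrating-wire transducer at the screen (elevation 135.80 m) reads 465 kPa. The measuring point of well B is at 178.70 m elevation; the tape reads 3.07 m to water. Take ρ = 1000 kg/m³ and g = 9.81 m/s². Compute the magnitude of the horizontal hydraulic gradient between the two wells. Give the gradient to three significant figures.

i ≈ 0.0115

Pressure head at well A: ψ = P/(ρg) = 465×1000 / (1000 × 9.81) = 47.40 m.
Total head at well A: h = z + ψ = 135.80 + 47.40 = 183.20 m.
Total head at well B: h = 178.70 − 3.07 = 175.63 m.
Head difference: h(well A) − h(well B) = 183.20 − 175.63 = 7.57 m.
Hydraulic gradient: i = |Δh| / L = 7.57 / 661 = 0.0115.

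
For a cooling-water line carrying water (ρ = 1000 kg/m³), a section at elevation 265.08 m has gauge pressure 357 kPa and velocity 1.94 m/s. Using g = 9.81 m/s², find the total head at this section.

Pressure head ψ = P/(ρg) = 357×1000 / (1000 × 9.81) = 36.39 m.
Velocity head = v²/(2g) = 1.94² / (2 × 9.81) = 0.192 m.
h = z + ψ + v²/(2g) = 265.08 + 36.39 + 0.192 = 301.66 m.

h ≈ 301.66 m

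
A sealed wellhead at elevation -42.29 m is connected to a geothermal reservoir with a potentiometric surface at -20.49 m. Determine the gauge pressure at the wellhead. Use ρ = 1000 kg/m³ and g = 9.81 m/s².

Head above the cap: Δh = -20.49 − (-42.29) = 21.80 m.
P = ρgΔh = 1000 × 9.81 × 21.80 = 213858 Pa ≈ 214 kPa.

P ≈ 214 kPa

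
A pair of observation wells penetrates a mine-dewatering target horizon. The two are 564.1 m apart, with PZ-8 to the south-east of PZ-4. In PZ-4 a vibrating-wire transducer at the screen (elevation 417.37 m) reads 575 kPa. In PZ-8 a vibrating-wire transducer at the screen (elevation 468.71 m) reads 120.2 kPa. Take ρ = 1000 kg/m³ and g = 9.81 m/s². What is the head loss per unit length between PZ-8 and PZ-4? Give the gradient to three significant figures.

Pressure head at PZ-4: ψ = P/(ρg) = 575×1000 / (1000 × 9.81) = 58.61 m.
Total head at PZ-4: h = z + ψ = 417.37 + 58.61 = 475.98 m.
Pressure head at PZ-8: ψ = P/(ρg) = 120.2×1000 / (1000 × 9.81) = 12.25 m.
Total head at PZ-8: h = z + ψ = 468.71 + 12.25 = 480.96 m.
Head difference: h(PZ-4) − h(PZ-8) = 475.98 − 480.96 = -4.98 m.
Hydraulic gradient: i = |Δh| / L = 4.98 / 564.1 = 0.00883.

i ≈ 0.00883 m/m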